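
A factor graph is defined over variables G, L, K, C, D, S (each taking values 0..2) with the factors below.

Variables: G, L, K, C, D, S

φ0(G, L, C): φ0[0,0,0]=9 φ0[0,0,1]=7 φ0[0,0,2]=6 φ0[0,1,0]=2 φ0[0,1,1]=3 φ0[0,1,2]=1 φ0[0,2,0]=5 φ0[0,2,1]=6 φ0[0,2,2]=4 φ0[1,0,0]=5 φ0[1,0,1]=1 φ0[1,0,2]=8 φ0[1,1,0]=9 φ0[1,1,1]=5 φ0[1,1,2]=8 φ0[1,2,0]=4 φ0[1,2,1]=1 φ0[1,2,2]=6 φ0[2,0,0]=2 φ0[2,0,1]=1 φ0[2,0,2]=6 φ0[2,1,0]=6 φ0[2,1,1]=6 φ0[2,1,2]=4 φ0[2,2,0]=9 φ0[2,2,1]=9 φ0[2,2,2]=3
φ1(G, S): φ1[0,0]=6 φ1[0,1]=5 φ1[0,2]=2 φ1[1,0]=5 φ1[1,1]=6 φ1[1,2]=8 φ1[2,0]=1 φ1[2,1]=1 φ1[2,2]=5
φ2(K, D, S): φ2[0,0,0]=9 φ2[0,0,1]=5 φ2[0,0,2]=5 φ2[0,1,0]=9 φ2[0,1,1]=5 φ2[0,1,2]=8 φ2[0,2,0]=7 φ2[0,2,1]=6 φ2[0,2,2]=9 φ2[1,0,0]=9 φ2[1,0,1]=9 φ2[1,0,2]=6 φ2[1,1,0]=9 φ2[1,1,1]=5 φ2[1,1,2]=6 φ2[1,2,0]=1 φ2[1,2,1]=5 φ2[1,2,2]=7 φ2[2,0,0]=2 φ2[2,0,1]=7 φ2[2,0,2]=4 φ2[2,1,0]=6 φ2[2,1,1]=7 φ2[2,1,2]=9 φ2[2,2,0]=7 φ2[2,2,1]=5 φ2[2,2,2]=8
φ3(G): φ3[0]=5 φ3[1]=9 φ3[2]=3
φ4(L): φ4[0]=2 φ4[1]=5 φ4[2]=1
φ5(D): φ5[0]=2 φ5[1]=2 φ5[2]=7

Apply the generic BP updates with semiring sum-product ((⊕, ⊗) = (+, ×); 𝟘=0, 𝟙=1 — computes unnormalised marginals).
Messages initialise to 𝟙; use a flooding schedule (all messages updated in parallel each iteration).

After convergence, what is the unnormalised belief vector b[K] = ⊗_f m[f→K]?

b[K] = [2679023, 2066459, 2401190]

init: all messages = 𝟙 over 3 values
r1 m[φ0→G] = [43, 47, 46]
r1 m[φ0→L] = [45, 44, 47]
r1 m[φ0→C] = [51, 39, 46]
r1 m[φ1→G] = [13, 19, 7]
r1 m[φ1→S] = [12, 12, 15]
r1 m[φ2→K] = [63, 57, 55]
r1 m[φ2→D] = [56, 64, 55]
r1 m[φ2→S] = [59, 54, 62]
r1 m[φ3→G] = [5, 9, 3]
r1 m[φ4→L] = [2, 5, 1]
r1 m[φ5→D] = [2, 2, 7]
r1 m[G→φ0] = [1, 1, 1]
r1 m[G→φ1] = [1, 1, 1]
r1 m[G→φ3] = [1, 1, 1]
r1 m[L→φ0] = [1, 1, 1]
r1 m[L→φ4] = [1, 1, 1]
r1 m[K→φ2] = [1, 1, 1]
r1 m[C→φ0] = [1, 1, 1]
r1 m[D→φ2] = [1, 1, 1]
r1 m[D→φ5] = [1, 1, 1]
r1 m[S→φ1] = [1, 1, 1]
r1 m[S→φ2] = [1, 1, 1]
r2 m[φ0→G] = [43, 47, 46]
r2 m[φ0→L] = [45, 44, 47]
r2 m[φ0→C] = [51, 39, 46]
r2 m[φ1→G] = [13, 19, 7]
r2 m[φ1→S] = [12, 12, 15]
r2 m[φ2→K] = [63, 57, 55]
r2 m[φ2→D] = [56, 64, 55]
r2 m[φ2→S] = [59, 54, 62]
r2 m[φ3→G] = [5, 9, 3]
r2 m[φ4→L] = [2, 5, 1]
r2 m[φ5→D] = [2, 2, 7]
r2 m[G→φ0] = [65, 171, 21]
r2 m[G→φ1] = [215, 423, 138]
r2 m[G→φ3] = [559, 893, 322]
r2 m[L→φ0] = [2, 5, 1]
r2 m[L→φ4] = [45, 44, 47]
r2 m[K→φ2] = [1, 1, 1]
r2 m[C→φ0] = [1, 1, 1]
r2 m[D→φ2] = [2, 2, 7]
r2 m[D→φ5] = [56, 64, 55]
r2 m[S→φ1] = [59, 54, 62]
r2 m[S→φ2] = [12, 12, 15]
r3 m[φ0→G] = [89, 149, 119]
r3 m[φ0→L] = [4013, 4488, 3297]
r3 m[φ0→C] = [13137, 7924, 12702]
r3 m[φ1→G] = [748, 1115, 423]
r3 m[φ1→S] = [3543, 3751, 4504]
r3 m[φ2→K] = [3099, 2367, 2766]
r3 m[φ2→D] = [717, 837, 732]
r3 m[φ2→S] = [193, 188, 244]
r3 m[φ3→G] = [5, 9, 3]
r3 m[φ4→L] = [2, 5, 1]
r3 m[φ5→D] = [2, 2, 7]
r3 m[G→φ0] = [65, 171, 21]
r3 m[G→φ1] = [215, 423, 138]
r3 m[G→φ3] = [559, 893, 322]
r3 m[L→φ0] = [2, 5, 1]
r3 m[L→φ4] = [45, 44, 47]
r3 m[K→φ2] = [1, 1, 1]
r3 m[C→φ0] = [1, 1, 1]
r3 m[D→φ2] = [2, 2, 7]
r3 m[D→φ5] = [56, 64, 55]
r3 m[S→φ1] = [59, 54, 62]
r3 m[S→φ2] = [12, 12, 15]
r4 m[φ0→G] = [89, 149, 119]
r4 m[φ0→L] = [4013, 4488, 3297]
r4 m[φ0→C] = [13137, 7924, 12702]
r4 m[φ1→G] = [748, 1115, 423]
r4 m[φ1→S] = [3543, 3751, 4504]
r4 m[φ2→K] = [3099, 2367, 2766]
r4 m[φ2→D] = [717, 837, 732]
r4 m[φ2→S] = [193, 188, 244]
r4 m[φ3→G] = [5, 9, 3]
r4 m[φ4→L] = [2, 5, 1]
r4 m[φ5→D] = [2, 2, 7]
r4 m[G→φ0] = [3740, 10035, 1269]
r4 m[G→φ1] = [445, 1341, 357]
r4 m[G→φ3] = [66572, 166135, 50337]
r4 m[L→φ0] = [2, 5, 1]
r4 m[L→φ4] = [4013, 4488, 3297]
r4 m[K→φ2] = [1, 1, 1]
r4 m[C→φ0] = [1, 1, 1]
r4 m[D→φ2] = [2, 2, 7]
r4 m[D→φ5] = [717, 837, 732]
r4 m[S→φ1] = [193, 188, 244]
r4 m[S→φ2] = [3543, 3751, 4504]
r5 m[φ0→G] = [89, 149, 119]
r5 m[φ0→L] = [234191, 263514, 193134]
r5 m[φ0→C] = [770052, 463909, 745125]
r5 m[φ1→G] = [2586, 4045, 1601]
r5 m[φ1→S] = [9732, 10628, 13403]
r5 m[φ2→K] = [934573, 717454, 835936]
r5 m[φ2→D] = [217191, 252391, 221257]
r5 m[φ2→S] = [193, 188, 244]
r5 m[φ3→G] = [5, 9, 3]
r5 m[φ4→L] = [2, 5, 1]
r5 m[φ5→D] = [2, 2, 7]
r5 m[G→φ0] = [3740, 10035, 1269]
r5 m[G→φ1] = [445, 1341, 357]
r5 m[G→φ3] = [66572, 166135, 50337]
r5 m[L→φ0] = [2, 5, 1]
r5 m[L→φ4] = [4013, 4488, 3297]
r5 m[K→φ2] = [1, 1, 1]
r5 m[C→φ0] = [1, 1, 1]
r5 m[D→φ2] = [2, 2, 7]
r5 m[D→φ5] = [717, 837, 732]
r5 m[S→φ1] = [193, 188, 244]
r5 m[S→φ2] = [3543, 3751, 4504]
r6 m[φ0→G] = [89, 149, 119]
r6 m[φ0→L] = [234191, 263514, 193134]
r6 m[φ0→C] = [770052, 463909, 745125]
r6 m[φ1→G] = [2586, 4045, 1601]
r6 m[φ1→S] = [9732, 10628, 13403]
r6 m[φ2→K] = [934573, 717454, 835936]
r6 m[φ2→D] = [217191, 252391, 221257]
r6 m[φ2→S] = [193, 188, 244]
r6 m[φ3→G] = [5, 9, 3]
r6 m[φ4→L] = [2, 5, 1]
r6 m[φ5→D] = [2, 2, 7]
r6 m[G→φ0] = [12930, 36405, 4803]
r6 m[G→φ1] = [445, 1341, 357]
r6 m[G→φ3] = [230154, 602705, 190519]
r6 m[L→φ0] = [2, 5, 1]
r6 m[L→φ4] = [234191, 263514, 193134]
r6 m[K→φ2] = [1, 1, 1]
r6 m[C→φ0] = [1, 1, 1]
r6 m[D→φ2] = [2, 2, 7]
r6 m[D→φ5] = [217191, 252391, 221257]
r6 m[S→φ1] = [193, 188, 244]
r6 m[S→φ2] = [9732, 10628, 13403]
r7 m[φ0→G] = [89, 149, 119]
r7 m[φ0→L] = [837357, 955338, 695268]
r7 m[φ0→C] = [2781114, 1668813, 2696745]
r7 m[φ1→G] = [2586, 4045, 1601]
r7 m[φ1→S] = [9732, 10628, 13403]
r7 m[φ2→K] = [2679023, 2066459, 2401190]
r7 m[φ2→D] = [618873, 722513, 637700]
r7 m[φ2→S] = [193, 188, 244]
r7 m[φ3→G] = [5, 9, 3]
r7 m[φ4→L] = [2, 5, 1]
r7 m[φ5→D] = [2, 2, 7]
r7 m[G→φ0] = [12930, 36405, 4803]
r7 m[G→φ1] = [445, 1341, 357]
r7 m[G→φ3] = [230154, 602705, 190519]
r7 m[L→φ0] = [2, 5, 1]
r7 m[L→φ4] = [234191, 263514, 193134]
r7 m[K→φ2] = [1, 1, 1]
r7 m[C→φ0] = [1, 1, 1]
r7 m[D→φ2] = [2, 2, 7]
r7 m[D→φ5] = [217191, 252391, 221257]
r7 m[S→φ1] = [193, 188, 244]
r7 m[S→φ2] = [9732, 10628, 13403]
r8 m[φ0→G] = [89, 149, 119]
r8 m[φ0→L] = [837357, 955338, 695268]
r8 m[φ0→C] = [2781114, 1668813, 2696745]
r8 m[φ1→G] = [2586, 4045, 1601]
r8 m[φ1→S] = [9732, 10628, 13403]
r8 m[φ2→K] = [2679023, 2066459, 2401190]
r8 m[φ2→D] = [618873, 722513, 637700]
r8 m[φ2→S] = [193, 188, 244]
r8 m[φ3→G] = [5, 9, 3]
r8 m[φ4→L] = [2, 5, 1]
r8 m[φ5→D] = [2, 2, 7]
r8 m[G→φ0] = [12930, 36405, 4803]
r8 m[G→φ1] = [445, 1341, 357]
r8 m[G→φ3] = [230154, 602705, 190519]
r8 m[L→φ0] = [2, 5, 1]
r8 m[L→φ4] = [837357, 955338, 695268]
r8 m[K→φ2] = [1, 1, 1]
r8 m[C→φ0] = [1, 1, 1]
r8 m[D→φ2] = [2, 2, 7]
r8 m[D→φ5] = [618873, 722513, 637700]
r8 m[S→φ1] = [193, 188, 244]
r8 m[S→φ2] = [9732, 10628, 13403]
r9 m[φ0→G] = [89, 149, 119]
r9 m[φ0→L] = [837357, 955338, 695268]
r9 m[φ0→C] = [2781114, 1668813, 2696745]
r9 m[φ1→G] = [2586, 4045, 1601]
r9 m[φ1→S] = [9732, 10628, 13403]
r9 m[φ2→K] = [2679023, 2066459, 2401190]
r9 m[φ2→D] = [618873, 722513, 637700]
r9 m[φ2→S] = [193, 188, 244]
r9 m[φ3→G] = [5, 9, 3]
r9 m[φ4→L] = [2, 5, 1]
r9 m[φ5→D] = [2, 2, 7]
r9 m[G→φ0] = [12930, 36405, 4803]
r9 m[G→φ1] = [445, 1341, 357]
r9 m[G→φ3] = [230154, 602705, 190519]
r9 m[L→φ0] = [2, 5, 1]
r9 m[L→φ4] = [837357, 955338, 695268]
r9 m[K→φ2] = [1, 1, 1]
r9 m[C→φ0] = [1, 1, 1]
r9 m[D→φ2] = [2, 2, 7]
r9 m[D→φ5] = [618873, 722513, 637700]
r9 m[S→φ1] = [193, 188, 244]
r9 m[S→φ2] = [9732, 10628, 13403]
fixed point reached at round 9
b[K] = ⊗ incoming = [2679023, 2066459, 2401190]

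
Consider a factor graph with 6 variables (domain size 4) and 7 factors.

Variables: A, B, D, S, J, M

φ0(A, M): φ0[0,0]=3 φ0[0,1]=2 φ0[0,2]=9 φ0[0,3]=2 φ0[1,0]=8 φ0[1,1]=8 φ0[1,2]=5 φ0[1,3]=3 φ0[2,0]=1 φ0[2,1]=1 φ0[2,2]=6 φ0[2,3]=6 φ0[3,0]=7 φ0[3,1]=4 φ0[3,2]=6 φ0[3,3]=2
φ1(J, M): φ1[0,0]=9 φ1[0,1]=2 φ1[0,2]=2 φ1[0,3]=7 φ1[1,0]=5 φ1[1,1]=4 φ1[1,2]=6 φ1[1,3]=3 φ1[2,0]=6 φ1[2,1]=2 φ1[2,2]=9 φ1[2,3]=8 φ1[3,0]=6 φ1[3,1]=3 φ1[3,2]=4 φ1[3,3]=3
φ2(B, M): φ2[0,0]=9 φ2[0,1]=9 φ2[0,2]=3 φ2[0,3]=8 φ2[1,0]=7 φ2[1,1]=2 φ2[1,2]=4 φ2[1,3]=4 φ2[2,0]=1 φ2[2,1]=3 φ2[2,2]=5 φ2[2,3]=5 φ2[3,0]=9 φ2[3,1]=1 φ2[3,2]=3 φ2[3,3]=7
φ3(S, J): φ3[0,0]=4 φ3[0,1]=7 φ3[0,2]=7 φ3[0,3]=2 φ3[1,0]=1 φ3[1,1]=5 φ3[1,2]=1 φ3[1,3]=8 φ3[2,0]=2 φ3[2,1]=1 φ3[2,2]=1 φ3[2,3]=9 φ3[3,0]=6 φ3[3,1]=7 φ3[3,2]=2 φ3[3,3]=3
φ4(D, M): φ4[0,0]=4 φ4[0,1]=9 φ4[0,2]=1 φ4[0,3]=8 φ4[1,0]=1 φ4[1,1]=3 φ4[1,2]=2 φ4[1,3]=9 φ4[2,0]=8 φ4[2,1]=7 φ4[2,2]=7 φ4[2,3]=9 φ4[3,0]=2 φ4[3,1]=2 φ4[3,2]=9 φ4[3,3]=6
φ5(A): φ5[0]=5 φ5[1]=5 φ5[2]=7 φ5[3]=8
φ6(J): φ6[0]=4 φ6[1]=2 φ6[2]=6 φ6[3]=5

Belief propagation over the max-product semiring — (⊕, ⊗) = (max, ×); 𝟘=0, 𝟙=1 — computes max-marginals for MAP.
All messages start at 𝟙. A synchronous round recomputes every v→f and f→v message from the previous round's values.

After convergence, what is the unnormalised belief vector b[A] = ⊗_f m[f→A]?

init: all messages = 𝟙 over 4 values
r1 m[φ0→A] = [9, 8, 6, 7]
r1 m[φ0→M] = [8, 8, 9, 6]
r1 m[φ1→J] = [9, 6, 9, 6]
r1 m[φ1→M] = [9, 4, 9, 8]
r1 m[φ2→B] = [9, 7, 5, 9]
r1 m[φ2→M] = [9, 9, 5, 8]
r1 m[φ3→S] = [7, 8, 9, 7]
r1 m[φ3→J] = [6, 7, 7, 9]
r1 m[φ4→D] = [9, 9, 9, 9]
r1 m[φ4→M] = [8, 9, 9, 9]
r1 m[φ5→A] = [5, 5, 7, 8]
r1 m[φ6→J] = [4, 2, 6, 5]
r1 m[A→φ0] = [1, 1, 1, 1]
r1 m[A→φ5] = [1, 1, 1, 1]
r1 m[B→φ2] = [1, 1, 1, 1]
r1 m[D→φ4] = [1, 1, 1, 1]
r1 m[S→φ3] = [1, 1, 1, 1]
r1 m[J→φ1] = [1, 1, 1, 1]
r1 m[J→φ3] = [1, 1, 1, 1]
r1 m[J→φ6] = [1, 1, 1, 1]
r1 m[M→φ0] = [1, 1, 1, 1]
r1 m[M→φ1] = [1, 1, 1, 1]
r1 m[M→φ2] = [1, 1, 1, 1]
r1 m[M→φ4] = [1, 1, 1, 1]
r2 m[φ0→A] = [9, 8, 6, 7]
r2 m[φ0→M] = [8, 8, 9, 6]
r2 m[φ1→J] = [9, 6, 9, 6]
r2 m[φ1→M] = [9, 4, 9, 8]
r2 m[φ2→B] = [9, 7, 5, 9]
r2 m[φ2→M] = [9, 9, 5, 8]
r2 m[φ3→S] = [7, 8, 9, 7]
r2 m[φ3→J] = [6, 7, 7, 9]
r2 m[φ4→D] = [9, 9, 9, 9]
r2 m[φ4→M] = [8, 9, 9, 9]
r2 m[φ5→A] = [5, 5, 7, 8]
r2 m[φ6→J] = [4, 2, 6, 5]
r2 m[A→φ0] = [5, 5, 7, 8]
r2 m[A→φ5] = [9, 8, 6, 7]
r2 m[B→φ2] = [1, 1, 1, 1]
r2 m[D→φ4] = [1, 1, 1, 1]
r2 m[S→φ3] = [1, 1, 1, 1]
r2 m[J→φ1] = [24, 14, 42, 45]
r2 m[J→φ3] = [36, 12, 54, 30]
r2 m[J→φ6] = [54, 42, 63, 54]
r2 m[M→φ0] = [648, 324, 405, 576]
r2 m[M→φ1] = [576, 648, 405, 432]
r2 m[M→φ2] = [576, 288, 729, 432]
r2 m[M→φ4] = [648, 288, 405, 384]
r3 m[φ0→A] = [3645, 5184, 3456, 4536]
r3 m[φ0→M] = [56, 40, 48, 42]
r3 m[φ1→J] = [5184, 2880, 3645, 3456]
r3 m[φ1→M] = [270, 135, 378, 336]
r3 m[φ2→B] = [5184, 4032, 3645, 5184]
r3 m[φ2→M] = [9, 9, 5, 8]
r3 m[φ3→S] = [378, 240, 270, 216]
r3 m[φ3→J] = [6, 7, 7, 9]
r3 m[φ4→D] = [3072, 3456, 5184, 3645]
r3 m[φ4→M] = [8, 9, 9, 9]
r3 m[φ5→A] = [5, 5, 7, 8]
r3 m[φ6→J] = [4, 2, 6, 5]
r3 m[A→φ0] = [5, 5, 7, 8]
r3 m[A→φ5] = [9, 8, 6, 7]
r3 m[B→φ2] = [1, 1, 1, 1]
r3 m[D→φ4] = [1, 1, 1, 1]
r3 m[S→φ3] = [1, 1, 1, 1]
r3 m[J→φ1] = [24, 14, 42, 45]
r3 m[J→φ3] = [36, 12, 54, 30]
r3 m[J→φ6] = [54, 42, 63, 54]
r3 m[M→φ0] = [648, 324, 405, 576]
r3 m[M→φ1] = [576, 648, 405, 432]
r3 m[M→φ2] = [576, 288, 729, 432]
r3 m[M→φ4] = [648, 288, 405, 384]
r4 m[φ0→A] = [3645, 5184, 3456, 4536]
r4 m[φ0→M] = [56, 40, 48, 42]
r4 m[φ1→J] = [5184, 2880, 3645, 3456]
r4 m[φ1→M] = [270, 135, 378, 336]
r4 m[φ2→B] = [5184, 4032, 3645, 5184]
r4 m[φ2→M] = [9, 9, 5, 8]
r4 m[φ3→S] = [378, 240, 270, 216]
r4 m[φ3→J] = [6, 7, 7, 9]
r4 m[φ4→D] = [3072, 3456, 5184, 3645]
r4 m[φ4→M] = [8, 9, 9, 9]
r4 m[φ5→A] = [5, 5, 7, 8]
r4 m[φ6→J] = [4, 2, 6, 5]
r4 m[A→φ0] = [5, 5, 7, 8]
r4 m[A→φ5] = [3645, 5184, 3456, 4536]
r4 m[B→φ2] = [1, 1, 1, 1]
r4 m[D→φ4] = [1, 1, 1, 1]
r4 m[S→φ3] = [1, 1, 1, 1]
r4 m[J→φ1] = [24, 14, 42, 45]
r4 m[J→φ3] = [20736, 5760, 21870, 17280]
r4 m[J→φ6] = [31104, 20160, 25515, 31104]
r4 m[M→φ0] = [19440, 10935, 17010, 24192]
r4 m[M→φ1] = [4032, 3240, 2160, 3024]
r4 m[M→φ2] = [120960, 48600, 163296, 127008]
r4 m[M→φ4] = [136080, 48600, 90720, 112896]
r5 m[φ0→A] = [153090, 155520, 145152, 136080]
r5 m[φ0→M] = [56, 40, 48, 42]
r5 m[φ1→J] = [36288, 20160, 24192, 24192]
r5 m[φ1→M] = [270, 135, 378, 336]
r5 m[φ2→B] = [1088640, 846720, 816480, 1088640]
r5 m[φ2→M] = [9, 9, 5, 8]
r5 m[φ3→S] = [153090, 138240, 155520, 124416]
r5 m[φ3→J] = [6, 7, 7, 9]
r5 m[φ4→D] = [903168, 1016064, 1088640, 816480]
r5 m[φ4→M] = [8, 9, 9, 9]
r5 m[φ5→A] = [5, 5, 7, 8]
r5 m[φ6→J] = [4, 2, 6, 5]
r5 m[A→φ0] = [5, 5, 7, 8]
r5 m[A→φ5] = [3645, 5184, 3456, 4536]
r5 m[B→φ2] = [1, 1, 1, 1]
r5 m[D→φ4] = [1, 1, 1, 1]
r5 m[S→φ3] = [1, 1, 1, 1]
r5 m[J→φ1] = [24, 14, 42, 45]
r5 m[J→φ3] = [20736, 5760, 21870, 17280]
r5 m[J→φ6] = [31104, 20160, 25515, 31104]
r5 m[M→φ0] = [19440, 10935, 17010, 24192]
r5 m[M→φ1] = [4032, 3240, 2160, 3024]
r5 m[M→φ2] = [120960, 48600, 163296, 127008]
r5 m[M→φ4] = [136080, 48600, 90720, 112896]
r6 m[φ0→A] = [153090, 155520, 145152, 136080]
r6 m[φ0→M] = [56, 40, 48, 42]
r6 m[φ1→J] = [36288, 20160, 24192, 24192]
r6 m[φ1→M] = [270, 135, 378, 336]
r6 m[φ2→B] = [1088640, 846720, 816480, 1088640]
r6 m[φ2→M] = [9, 9, 5, 8]
r6 m[φ3→S] = [153090, 138240, 155520, 124416]
r6 m[φ3→J] = [6, 7, 7, 9]
r6 m[φ4→D] = [903168, 1016064, 1088640, 816480]
r6 m[φ4→M] = [8, 9, 9, 9]
r6 m[φ5→A] = [5, 5, 7, 8]
r6 m[φ6→J] = [4, 2, 6, 5]
r6 m[A→φ0] = [5, 5, 7, 8]
r6 m[A→φ5] = [153090, 155520, 145152, 136080]
r6 m[B→φ2] = [1, 1, 1, 1]
r6 m[D→φ4] = [1, 1, 1, 1]
r6 m[S→φ3] = [1, 1, 1, 1]
r6 m[J→φ1] = [24, 14, 42, 45]
r6 m[J→φ3] = [145152, 40320, 145152, 120960]
r6 m[J→φ6] = [217728, 141120, 169344, 217728]
r6 m[M→φ0] = [19440, 10935, 17010, 24192]
r6 m[M→φ1] = [4032, 3240, 2160, 3024]
r6 m[M→φ2] = [120960, 48600, 163296, 127008]
r6 m[M→φ4] = [136080, 48600, 90720, 112896]
r7 m[φ0→A] = [153090, 155520, 145152, 136080]
r7 m[φ0→M] = [56, 40, 48, 42]
r7 m[φ1→J] = [36288, 20160, 24192, 24192]
r7 m[φ1→M] = [270, 135, 378, 336]
r7 m[φ2→B] = [1088640, 846720, 816480, 1088640]
r7 m[φ2→M] = [9, 9, 5, 8]
r7 m[φ3→S] = [1016064, 967680, 1088640, 870912]
r7 m[φ3→J] = [6, 7, 7, 9]
r7 m[φ4→D] = [903168, 1016064, 1088640, 816480]
r7 m[φ4→M] = [8, 9, 9, 9]
r7 m[φ5→A] = [5, 5, 7, 8]
r7 m[φ6→J] = [4, 2, 6, 5]
r7 m[A→φ0] = [5, 5, 7, 8]
r7 m[A→φ5] = [153090, 155520, 145152, 136080]
r7 m[B→φ2] = [1, 1, 1, 1]
r7 m[D→φ4] = [1, 1, 1, 1]
r7 m[S→φ3] = [1, 1, 1, 1]
r7 m[J→φ1] = [24, 14, 42, 45]
r7 m[J→φ3] = [145152, 40320, 145152, 120960]
r7 m[J→φ6] = [217728, 141120, 169344, 217728]
r7 m[M→φ0] = [19440, 10935, 17010, 24192]
r7 m[M→φ1] = [4032, 3240, 2160, 3024]
r7 m[M→φ2] = [120960, 48600, 163296, 127008]
r7 m[M→φ4] = [136080, 48600, 90720, 112896]
r8 m[φ0→A] = [153090, 155520, 145152, 136080]
r8 m[φ0→M] = [56, 40, 48, 42]
r8 m[φ1→J] = [36288, 20160, 24192, 24192]
r8 m[φ1→M] = [270, 135, 378, 336]
r8 m[φ2→B] = [1088640, 846720, 816480, 1088640]
r8 m[φ2→M] = [9, 9, 5, 8]
r8 m[φ3→S] = [1016064, 967680, 1088640, 870912]
r8 m[φ3→J] = [6, 7, 7, 9]
r8 m[φ4→D] = [903168, 1016064, 1088640, 816480]
r8 m[φ4→M] = [8, 9, 9, 9]
r8 m[φ5→A] = [5, 5, 7, 8]
r8 m[φ6→J] = [4, 2, 6, 5]
r8 m[A→φ0] = [5, 5, 7, 8]
r8 m[A→φ5] = [153090, 155520, 145152, 136080]
r8 m[B→φ2] = [1, 1, 1, 1]
r8 m[D→φ4] = [1, 1, 1, 1]
r8 m[S→φ3] = [1, 1, 1, 1]
r8 m[J→φ1] = [24, 14, 42, 45]
r8 m[J→φ3] = [145152, 40320, 145152, 120960]
r8 m[J→φ6] = [217728, 141120, 169344, 217728]
r8 m[M→φ0] = [19440, 10935, 17010, 24192]
r8 m[M→φ1] = [4032, 3240, 2160, 3024]
r8 m[M→φ2] = [120960, 48600, 163296, 127008]
r8 m[M→φ4] = [136080, 48600, 90720, 112896]
fixed point reached at round 8
b[A] = ⊗ incoming = [765450, 777600, 1016064, 1088640]

b[A] = [765450, 777600, 1016064, 1088640]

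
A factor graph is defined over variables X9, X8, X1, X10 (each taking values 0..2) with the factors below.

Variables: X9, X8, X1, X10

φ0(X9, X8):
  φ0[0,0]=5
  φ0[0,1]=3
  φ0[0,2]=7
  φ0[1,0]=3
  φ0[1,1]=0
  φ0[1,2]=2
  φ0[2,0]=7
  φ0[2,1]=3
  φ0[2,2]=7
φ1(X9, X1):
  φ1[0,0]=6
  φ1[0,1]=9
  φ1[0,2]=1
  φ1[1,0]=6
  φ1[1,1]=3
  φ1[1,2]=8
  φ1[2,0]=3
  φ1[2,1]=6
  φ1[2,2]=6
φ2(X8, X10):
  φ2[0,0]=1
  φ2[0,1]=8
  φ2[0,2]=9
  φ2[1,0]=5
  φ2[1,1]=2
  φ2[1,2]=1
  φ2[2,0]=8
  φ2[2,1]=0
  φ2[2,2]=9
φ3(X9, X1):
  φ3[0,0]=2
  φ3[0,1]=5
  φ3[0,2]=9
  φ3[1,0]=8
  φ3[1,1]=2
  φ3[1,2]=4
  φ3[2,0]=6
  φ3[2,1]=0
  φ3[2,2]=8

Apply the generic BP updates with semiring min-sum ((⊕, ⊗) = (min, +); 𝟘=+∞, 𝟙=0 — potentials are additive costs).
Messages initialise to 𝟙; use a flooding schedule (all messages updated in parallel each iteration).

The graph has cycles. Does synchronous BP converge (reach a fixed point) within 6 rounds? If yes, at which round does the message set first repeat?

init: all messages = 𝟙 over 3 values
r1 m[φ0→X9] = [3, 0, 3]
r1 m[φ0→X8] = [3, 0, 2]
r1 m[φ1→X9] = [1, 3, 3]
r1 m[φ1→X1] = [3, 3, 1]
r1 m[φ2→X8] = [1, 1, 0]
r1 m[φ2→X10] = [1, 0, 1]
r1 m[φ3→X9] = [2, 2, 0]
r1 m[φ3→X1] = [2, 0, 4]
r1 m[X9→φ0] = [0, 0, 0]
r1 m[X9→φ1] = [0, 0, 0]
r1 m[X9→φ3] = [0, 0, 0]
r1 m[X8→φ0] = [0, 0, 0]
r1 m[X8→φ2] = [0, 0, 0]
r1 m[X1→φ1] = [0, 0, 0]
r1 m[X1→φ3] = [0, 0, 0]
r1 m[X10→φ2] = [0, 0, 0]
r2 m[φ0→X9] = [3, 0, 3]
r2 m[φ0→X8] = [3, 0, 2]
r2 m[φ1→X9] = [1, 3, 3]
r2 m[φ1→X1] = [3, 3, 1]
r2 m[φ2→X8] = [1, 1, 0]
r2 m[φ2→X10] = [1, 0, 1]
r2 m[φ3→X9] = [2, 2, 0]
r2 m[φ3→X1] = [2, 0, 4]
r2 m[X9→φ0] = [3, 5, 3]
r2 m[X9→φ1] = [5, 2, 3]
r2 m[X9→φ3] = [4, 3, 6]
r2 m[X8→φ0] = [1, 1, 0]
r2 m[X8→φ2] = [3, 0, 2]
r2 m[X1→φ1] = [2, 0, 4]
r2 m[X1→φ3] = [3, 3, 1]
r2 m[X10→φ2] = [0, 0, 0]
r3 m[φ0→X9] = [4, 1, 4]
r3 m[φ0→X8] = [8, 5, 7]
r3 m[φ1→X9] = [5, 3, 5]
r3 m[φ1→X1] = [6, 5, 6]
r3 m[φ2→X8] = [1, 1, 0]
r3 m[φ2→X10] = [4, 2, 1]
r3 m[φ3→X9] = [5, 5, 3]
r3 m[φ3→X1] = [6, 5, 7]
r3 m[X9→φ0] = [3, 5, 3]
r3 m[X9→φ1] = [5, 2, 3]
r3 m[X9→φ3] = [4, 3, 6]
r3 m[X8→φ0] = [1, 1, 0]
r3 m[X8→φ2] = [3, 0, 2]
r3 m[X1→φ1] = [2, 0, 4]
r3 m[X1→φ3] = [3, 3, 1]
r3 m[X10→φ2] = [0, 0, 0]
r4 m[φ0→X9] = [4, 1, 4]
r4 m[φ0→X8] = [8, 5, 7]
r4 m[φ1→X9] = [5, 3, 5]
r4 m[φ1→X1] = [6, 5, 6]
r4 m[φ2→X8] = [1, 1, 0]
r4 m[φ2→X10] = [4, 2, 1]
r4 m[φ3→X9] = [5, 5, 3]
r4 m[φ3→X1] = [6, 5, 7]
r4 m[X9→φ0] = [10, 8, 8]
r4 m[X9→φ1] = [9, 6, 7]
r4 m[X9→φ3] = [9, 4, 9]
r4 m[X8→φ0] = [1, 1, 0]
r4 m[X8→φ2] = [8, 5, 7]
r4 m[X1→φ1] = [6, 5, 7]
r4 m[X1→φ3] = [6, 5, 6]
r4 m[X10→φ2] = [0, 0, 0]
r5 m[φ0→X9] = [4, 1, 4]
r5 m[φ0→X8] = [11, 8, 10]
r5 m[φ1→X9] = [8, 8, 9]
r5 m[φ1→X1] = [10, 9, 10]
r5 m[φ2→X8] = [1, 1, 0]
r5 m[φ2→X10] = [9, 7, 6]
r5 m[φ3→X9] = [8, 7, 5]
r5 m[φ3→X1] = [11, 6, 8]
r5 m[X9→φ0] = [10, 8, 8]
r5 m[X9→φ1] = [9, 6, 7]
r5 m[X9→φ3] = [9, 4, 9]
r5 m[X8→φ0] = [1, 1, 0]
r5 m[X8→φ2] = [8, 5, 7]
r5 m[X1→φ1] = [6, 5, 7]
r5 m[X1→φ3] = [6, 5, 6]
r5 m[X10→φ2] = [0, 0, 0]
r6 m[φ0→X9] = [4, 1, 4]
r6 m[φ0→X8] = [11, 8, 10]
r6 m[φ1→X9] = [8, 8, 9]
r6 m[φ1→X1] = [10, 9, 10]
r6 m[φ2→X8] = [1, 1, 0]
r6 m[φ2→X10] = [9, 7, 6]
r6 m[φ3→X9] = [8, 7, 5]
r6 m[φ3→X1] = [11, 6, 8]
r6 m[X9→φ0] = [16, 15, 14]
r6 m[X9→φ1] = [12, 8, 9]
r6 m[X9→φ3] = [12, 9, 13]
r6 m[X8→φ0] = [1, 1, 0]
r6 m[X8→φ2] = [11, 8, 10]
r6 m[X1→φ1] = [11, 6, 8]
r6 m[X1→φ3] = [10, 9, 10]
r6 m[X10→φ2] = [0, 0, 0]
no fixed point within 6 rounds

NOT CONVERGED within 6 rounds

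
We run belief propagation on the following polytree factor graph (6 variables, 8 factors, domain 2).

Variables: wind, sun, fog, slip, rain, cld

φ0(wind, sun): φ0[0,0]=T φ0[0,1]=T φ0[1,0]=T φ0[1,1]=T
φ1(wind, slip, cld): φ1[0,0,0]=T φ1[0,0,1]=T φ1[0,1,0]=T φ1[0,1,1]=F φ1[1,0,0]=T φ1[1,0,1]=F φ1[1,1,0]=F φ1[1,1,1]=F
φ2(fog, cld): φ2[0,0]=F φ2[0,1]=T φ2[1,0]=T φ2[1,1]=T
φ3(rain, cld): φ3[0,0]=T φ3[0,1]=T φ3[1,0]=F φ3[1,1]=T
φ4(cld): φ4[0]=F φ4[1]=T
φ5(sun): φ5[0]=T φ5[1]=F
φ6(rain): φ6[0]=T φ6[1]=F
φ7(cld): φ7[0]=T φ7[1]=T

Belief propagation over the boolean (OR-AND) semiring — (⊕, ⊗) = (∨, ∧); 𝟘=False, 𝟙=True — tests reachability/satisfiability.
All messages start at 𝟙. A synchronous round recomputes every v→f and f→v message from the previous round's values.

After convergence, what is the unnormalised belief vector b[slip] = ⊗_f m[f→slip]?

b[slip] = [T, F]

init: all messages = 𝟙 over 2 values
r1 m[φ0→wind] = [T, T]
r1 m[φ0→sun] = [T, T]
r1 m[φ1→wind] = [T, T]
r1 m[φ1→slip] = [T, T]
r1 m[φ1→cld] = [T, T]
r1 m[φ2→fog] = [T, T]
r1 m[φ2→cld] = [T, T]
r1 m[φ3→rain] = [T, T]
r1 m[φ3→cld] = [T, T]
r1 m[φ4→cld] = [F, T]
r1 m[φ5→sun] = [T, F]
r1 m[φ6→rain] = [T, F]
r1 m[φ7→cld] = [T, T]
r1 m[wind→φ0] = [T, T]
r1 m[wind→φ1] = [T, T]
r1 m[sun→φ0] = [T, T]
r1 m[sun→φ5] = [T, T]
r1 m[fog→φ2] = [T, T]
r1 m[slip→φ1] = [T, T]
r1 m[rain→φ3] = [T, T]
r1 m[rain→φ6] = [T, T]
r1 m[cld→φ1] = [T, T]
r1 m[cld→φ2] = [T, T]
r1 m[cld→φ3] = [T, T]
r1 m[cld→φ4] = [T, T]
r1 m[cld→φ7] = [T, T]
r2 m[φ0→wind] = [T, T]
r2 m[φ0→sun] = [T, T]
r2 m[φ1→wind] = [T, T]
r2 m[φ1→slip] = [T, T]
r2 m[φ1→cld] = [T, T]
r2 m[φ2→fog] = [T, T]
r2 m[φ2→cld] = [T, T]
r2 m[φ3→rain] = [T, T]
r2 m[φ3→cld] = [T, T]
r2 m[φ4→cld] = [F, T]
r2 m[φ5→sun] = [T, F]
r2 m[φ6→rain] = [T, F]
r2 m[φ7→cld] = [T, T]
r2 m[wind→φ0] = [T, T]
r2 m[wind→φ1] = [T, T]
r2 m[sun→φ0] = [T, F]
r2 m[sun→φ5] = [T, T]
r2 m[fog→φ2] = [T, T]
r2 m[slip→φ1] = [T, T]
r2 m[rain→φ3] = [T, F]
r2 m[rain→φ6] = [T, T]
r2 m[cld→φ1] = [F, T]
r2 m[cld→φ2] = [F, T]
r2 m[cld→φ3] = [F, T]
r2 m[cld→φ4] = [T, T]
r2 m[cld→φ7] = [F, T]
r3 m[φ0→wind] = [T, T]
r3 m[φ0→sun] = [T, T]
r3 m[φ1→wind] = [T, F]
r3 m[φ1→slip] = [T, F]
r3 m[φ1→cld] = [T, T]
r3 m[φ2→fog] = [T, T]
r3 m[φ2→cld] = [T, T]
r3 m[φ3→rain] = [T, T]
r3 m[φ3→cld] = [T, T]
r3 m[φ4→cld] = [F, T]
r3 m[φ5→sun] = [T, F]
r3 m[φ6→rain] = [T, F]
r3 m[φ7→cld] = [T, T]
r3 m[wind→φ0] = [T, T]
r3 m[wind→φ1] = [T, T]
r3 m[sun→φ0] = [T, F]
r3 m[sun→φ5] = [T, T]
r3 m[fog→φ2] = [T, T]
r3 m[slip→φ1] = [T, T]
r3 m[rain→φ3] = [T, F]
r3 m[rain→φ6] = [T, T]
r3 m[cld→φ1] = [F, T]
r3 m[cld→φ2] = [F, T]
r3 m[cld→φ3] = [F, T]
r3 m[cld→φ4] = [T, T]
r3 m[cld→φ7] = [F, T]
r4 m[φ0→wind] = [T, T]
r4 m[φ0→sun] = [T, T]
r4 m[φ1→wind] = [T, F]
r4 m[φ1→slip] = [T, F]
r4 m[φ1→cld] = [T, T]
r4 m[φ2→fog] = [T, T]
r4 m[φ2→cld] = [T, T]
r4 m[φ3→rain] = [T, T]
r4 m[φ3→cld] = [T, T]
r4 m[φ4→cld] = [F, T]
r4 m[φ5→sun] = [T, F]
r4 m[φ6→rain] = [T, F]
r4 m[φ7→cld] = [T, T]
r4 m[wind→φ0] = [T, F]
r4 m[wind→φ1] = [T, T]
r4 m[sun→φ0] = [T, F]
r4 m[sun→φ5] = [T, T]
r4 m[fog→φ2] = [T, T]
r4 m[slip→φ1] = [T, T]
r4 m[rain→φ3] = [T, F]
r4 m[rain→φ6] = [T, T]
r4 m[cld→φ1] = [F, T]
r4 m[cld→φ2] = [F, T]
r4 m[cld→φ3] = [F, T]
r4 m[cld→φ4] = [T, T]
r4 m[cld→φ7] = [F, T]
r5 m[φ0→wind] = [T, T]
r5 m[φ0→sun] = [T, T]
r5 m[φ1→wind] = [T, F]
r5 m[φ1→slip] = [T, F]
r5 m[φ1→cld] = [T, T]
r5 m[φ2→fog] = [T, T]
r5 m[φ2→cld] = [T, T]
r5 m[φ3→rain] = [T, T]
r5 m[φ3→cld] = [T, T]
r5 m[φ4→cld] = [F, T]
r5 m[φ5→sun] = [T, F]
r5 m[φ6→rain] = [T, F]
r5 m[φ7→cld] = [T, T]
r5 m[wind→φ0] = [T, F]
r5 m[wind→φ1] = [T, T]
r5 m[sun→φ0] = [T, F]
r5 m[sun→φ5] = [T, T]
r5 m[fog→φ2] = [T, T]
r5 m[slip→φ1] = [T, T]
r5 m[rain→φ3] = [T, F]
r5 m[rain→φ6] = [T, T]
r5 m[cld→φ1] = [F, T]
r5 m[cld→φ2] = [F, T]
r5 m[cld→φ3] = [F, T]
r5 m[cld→φ4] = [T, T]
r5 m[cld→φ7] = [F, T]
fixed point reached at round 5
b[slip] = ⊗ incoming = [T, F]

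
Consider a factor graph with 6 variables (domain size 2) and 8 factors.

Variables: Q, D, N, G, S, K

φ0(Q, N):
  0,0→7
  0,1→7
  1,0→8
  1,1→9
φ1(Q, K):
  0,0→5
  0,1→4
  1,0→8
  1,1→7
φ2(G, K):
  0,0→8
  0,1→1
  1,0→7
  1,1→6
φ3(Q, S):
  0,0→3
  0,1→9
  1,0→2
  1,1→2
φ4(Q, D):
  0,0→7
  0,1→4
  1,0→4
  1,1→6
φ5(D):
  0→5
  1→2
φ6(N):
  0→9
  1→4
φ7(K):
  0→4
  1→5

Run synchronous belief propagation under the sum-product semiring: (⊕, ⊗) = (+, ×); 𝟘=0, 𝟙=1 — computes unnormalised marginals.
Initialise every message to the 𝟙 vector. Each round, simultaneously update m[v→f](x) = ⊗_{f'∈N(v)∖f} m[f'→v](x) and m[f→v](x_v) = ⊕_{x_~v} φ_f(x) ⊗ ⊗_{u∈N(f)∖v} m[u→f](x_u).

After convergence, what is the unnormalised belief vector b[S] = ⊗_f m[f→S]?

b[S] = [10176360, 20506680]

init: all messages = 𝟙 over 2 values
r1 m[φ0→Q] = [14, 17]
r1 m[φ0→N] = [15, 16]
r1 m[φ1→Q] = [9, 15]
r1 m[φ1→K] = [13, 11]
r1 m[φ2→G] = [9, 13]
r1 m[φ2→K] = [15, 7]
r1 m[φ3→Q] = [12, 4]
r1 m[φ3→S] = [5, 11]
r1 m[φ4→Q] = [11, 10]
r1 m[φ4→D] = [11, 10]
r1 m[φ5→D] = [5, 2]
r1 m[φ6→N] = [9, 4]
r1 m[φ7→K] = [4, 5]
r1 m[Q→φ0] = [1, 1]
r1 m[Q→φ1] = [1, 1]
r1 m[Q→φ3] = [1, 1]
r1 m[Q→φ4] = [1, 1]
r1 m[D→φ4] = [1, 1]
r1 m[D→φ5] = [1, 1]
r1 m[N→φ0] = [1, 1]
r1 m[N→φ6] = [1, 1]
r1 m[G→φ2] = [1, 1]
r1 m[S→φ3] = [1, 1]
r1 m[K→φ1] = [1, 1]
r1 m[K→φ2] = [1, 1]
r1 m[K→φ7] = [1, 1]
r2 m[φ0→Q] = [14, 17]
r2 m[φ0→N] = [15, 16]
r2 m[φ1→Q] = [9, 15]
r2 m[φ1→K] = [13, 11]
r2 m[φ2→G] = [9, 13]
r2 m[φ2→K] = [15, 7]
r2 m[φ3→Q] = [12, 4]
r2 m[φ3→S] = [5, 11]
r2 m[φ4→Q] = [11, 10]
r2 m[φ4→D] = [11, 10]
r2 m[φ5→D] = [5, 2]
r2 m[φ6→N] = [9, 4]
r2 m[φ7→K] = [4, 5]
r2 m[Q→φ0] = [1188, 600]
r2 m[Q→φ1] = [1848, 680]
r2 m[Q→φ3] = [1386, 2550]
r2 m[Q→φ4] = [1512, 1020]
r2 m[D→φ4] = [5, 2]
r2 m[D→φ5] = [11, 10]
r2 m[N→φ0] = [9, 4]
r2 m[N→φ6] = [15, 16]
r2 m[G→φ2] = [1, 1]
r2 m[S→φ3] = [1, 1]
r2 m[K→φ1] = [60, 35]
r2 m[K→φ2] = [52, 55]
r2 m[K→φ7] = [195, 77]
r3 m[φ0→Q] = [91, 108]
r3 m[φ0→N] = [13116, 13716]
r3 m[φ1→Q] = [440, 725]
r3 m[φ1→K] = [14680, 12152]
r3 m[φ2→G] = [471, 694]
r3 m[φ2→K] = [15, 7]
r3 m[φ3→Q] = [12, 4]
r3 m[φ3→S] = [9258, 17574]
r3 m[φ4→Q] = [43, 32]
r3 m[φ4→D] = [14664, 12168]
r3 m[φ5→D] = [5, 2]
r3 m[φ6→N] = [9, 4]
r3 m[φ7→K] = [4, 5]
r3 m[Q→φ0] = [1188, 600]
r3 m[Q→φ1] = [1848, 680]
r3 m[Q→φ3] = [1386, 2550]
r3 m[Q→φ4] = [1512, 1020]
r3 m[D→φ4] = [5, 2]
r3 m[D→φ5] = [11, 10]
r3 m[N→φ0] = [9, 4]
r3 m[N→φ6] = [15, 16]
r3 m[G→φ2] = [1, 1]
r3 m[S→φ3] = [1, 1]
r3 m[K→φ1] = [60, 35]
r3 m[K→φ2] = [52, 55]
r3 m[K→φ7] = [195, 77]
r4 m[φ0→Q] = [91, 108]
r4 m[φ0→N] = [13116, 13716]
r4 m[φ1→Q] = [440, 725]
r4 m[φ1→K] = [14680, 12152]
r4 m[φ2→G] = [471, 694]
r4 m[φ2→K] = [15, 7]
r4 m[φ3→Q] = [12, 4]
r4 m[φ3→S] = [9258, 17574]
r4 m[φ4→Q] = [43, 32]
r4 m[φ4→D] = [14664, 12168]
r4 m[φ5→D] = [5, 2]
r4 m[φ6→N] = [9, 4]
r4 m[φ7→K] = [4, 5]
r4 m[Q→φ0] = [227040, 92800]
r4 m[Q→φ1] = [46956, 13824]
r4 m[Q→φ3] = [1721720, 2505600]
r4 m[Q→φ4] = [480480, 313200]
r4 m[D→φ4] = [5, 2]
r4 m[D→φ5] = [14664, 12168]
r4 m[N→φ0] = [9, 4]
r4 m[N→φ6] = [13116, 13716]
r4 m[G→φ2] = [1, 1]
r4 m[S→φ3] = [1, 1]
r4 m[K→φ1] = [60, 35]
r4 m[K→φ2] = [58720, 60760]
r4 m[K→φ7] = [220200, 85064]
r5 m[φ0→Q] = [91, 108]
r5 m[φ0→N] = [2331680, 2424480]
r5 m[φ1→Q] = [440, 725]
r5 m[φ1→K] = [345372, 284592]
r5 m[φ2→G] = [530520, 775600]
r5 m[φ2→K] = [15, 7]
r5 m[φ3→Q] = [12, 4]
r5 m[φ3→S] = [10176360, 20506680]
r5 m[φ4→Q] = [43, 32]
r5 m[φ4→D] = [4616160, 3801120]
r5 m[φ5→D] = [5, 2]
r5 m[φ6→N] = [9, 4]
r5 m[φ7→K] = [4, 5]
r5 m[Q→φ0] = [227040, 92800]
r5 m[Q→φ1] = [46956, 13824]
r5 m[Q→φ3] = [1721720, 2505600]
r5 m[Q→φ4] = [480480, 313200]
r5 m[D→φ4] = [5, 2]
r5 m[D→φ5] = [14664, 12168]
r5 m[N→φ0] = [9, 4]
r5 m[N→φ6] = [13116, 13716]
r5 m[G→φ2] = [1, 1]
r5 m[S→φ3] = [1, 1]
r5 m[K→φ1] = [60, 35]
r5 m[K→φ2] = [58720, 60760]
r5 m[K→φ7] = [220200, 85064]
r6 m[φ0→Q] = [91, 108]
r6 m[φ0→N] = [2331680, 2424480]
r6 m[φ1→Q] = [440, 725]
r6 m[φ1→K] = [345372, 284592]
r6 m[φ2→G] = [530520, 775600]
r6 m[φ2→K] = [15, 7]
r6 m[φ3→Q] = [12, 4]
r6 m[φ3→S] = [10176360, 20506680]
r6 m[φ4→Q] = [43, 32]
r6 m[φ4→D] = [4616160, 3801120]
r6 m[φ5→D] = [5, 2]
r6 m[φ6→N] = [9, 4]
r6 m[φ7→K] = [4, 5]
r6 m[Q→φ0] = [227040, 92800]
r6 m[Q→φ1] = [46956, 13824]
r6 m[Q→φ3] = [1721720, 2505600]
r6 m[Q→φ4] = [480480, 313200]
r6 m[D→φ4] = [5, 2]
r6 m[D→φ5] = [4616160, 3801120]
r6 m[N→φ0] = [9, 4]
r6 m[N→φ6] = [2331680, 2424480]
r6 m[G→φ2] = [1, 1]
r6 m[S→φ3] = [1, 1]
r6 m[K→φ1] = [60, 35]
r6 m[K→φ2] = [1381488, 1422960]
r6 m[K→φ7] = [5180580, 1992144]
r7 m[φ0→Q] = [91, 108]
r7 m[φ0→N] = [2331680, 2424480]
r7 m[φ1→Q] = [440, 725]
r7 m[φ1→K] = [345372, 284592]
r7 m[φ2→G] = [12474864, 18208176]
r7 m[φ2→K] = [15, 7]
r7 m[φ3→Q] = [12, 4]
r7 m[φ3→S] = [10176360, 20506680]
r7 m[φ4→Q] = [43, 32]
r7 m[φ4→D] = [4616160, 3801120]
r7 m[φ5→D] = [5, 2]
r7 m[φ6→N] = [9, 4]
r7 m[φ7→K] = [4, 5]
r7 m[Q→φ0] = [227040, 92800]
r7 m[Q→φ1] = [46956, 13824]
r7 m[Q→φ3] = [1721720, 2505600]
r7 m[Q→φ4] = [480480, 313200]
r7 m[D→φ4] = [5, 2]
r7 m[D→φ5] = [4616160, 3801120]
r7 m[N→φ0] = [9, 4]
r7 m[N→φ6] = [2331680, 2424480]
r7 m[G→φ2] = [1, 1]
r7 m[S→φ3] = [1, 1]
r7 m[K→φ1] = [60, 35]
r7 m[K→φ2] = [1381488, 1422960]
r7 m[K→φ7] = [5180580, 1992144]
r8 m[φ0→Q] = [91, 108]
r8 m[φ0→N] = [2331680, 2424480]
r8 m[φ1→Q] = [440, 725]
r8 m[φ1→K] = [345372, 284592]
r8 m[φ2→G] = [12474864, 18208176]
r8 m[φ2→K] = [15, 7]
r8 m[φ3→Q] = [12, 4]
r8 m[φ3→S] = [10176360, 20506680]
r8 m[φ4→Q] = [43, 32]
r8 m[φ4→D] = [4616160, 3801120]
r8 m[φ5→D] = [5, 2]
r8 m[φ6→N] = [9, 4]
r8 m[φ7→K] = [4, 5]
r8 m[Q→φ0] = [227040, 92800]
r8 m[Q→φ1] = [46956, 13824]
r8 m[Q→φ3] = [1721720, 2505600]
r8 m[Q→φ4] = [480480, 313200]
r8 m[D→φ4] = [5, 2]
r8 m[D→φ5] = [4616160, 3801120]
r8 m[N→φ0] = [9, 4]
r8 m[N→φ6] = [2331680, 2424480]
r8 m[G→φ2] = [1, 1]
r8 m[S→φ3] = [1, 1]
r8 m[K→φ1] = [60, 35]
r8 m[K→φ2] = [1381488, 1422960]
r8 m[K→φ7] = [5180580, 1992144]
fixed point reached at round 8
b[S] = ⊗ incoming = [10176360, 20506680]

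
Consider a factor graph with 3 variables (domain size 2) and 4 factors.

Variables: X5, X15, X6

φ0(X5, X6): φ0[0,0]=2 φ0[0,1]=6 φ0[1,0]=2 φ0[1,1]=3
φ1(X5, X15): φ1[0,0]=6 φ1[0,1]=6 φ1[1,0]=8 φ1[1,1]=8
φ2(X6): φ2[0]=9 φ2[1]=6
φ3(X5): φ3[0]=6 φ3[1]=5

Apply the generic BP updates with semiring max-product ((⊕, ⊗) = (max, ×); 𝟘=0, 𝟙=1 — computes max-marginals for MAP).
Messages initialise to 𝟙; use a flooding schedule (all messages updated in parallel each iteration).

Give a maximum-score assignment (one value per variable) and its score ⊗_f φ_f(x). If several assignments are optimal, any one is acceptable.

assignment: (X5=0, X15=0, X6=1); score = 1296

init: all messages = 𝟙 over 2 values
r1 m[φ0→X5] = [6, 3]
r1 m[φ0→X6] = [2, 6]
r1 m[φ1→X5] = [6, 8]
r1 m[φ1→X15] = [8, 8]
r1 m[φ2→X6] = [9, 6]
r1 m[φ3→X5] = [6, 5]
r1 m[X5→φ0] = [1, 1]
r1 m[X5→φ1] = [1, 1]
r1 m[X5→φ3] = [1, 1]
r1 m[X15→φ1] = [1, 1]
r1 m[X6→φ0] = [1, 1]
r1 m[X6→φ2] = [1, 1]
r2 m[φ0→X5] = [6, 3]
r2 m[φ0→X6] = [2, 6]
r2 m[φ1→X5] = [6, 8]
r2 m[φ1→X15] = [8, 8]
r2 m[φ2→X6] = [9, 6]
r2 m[φ3→X5] = [6, 5]
r2 m[X5→φ0] = [36, 40]
r2 m[X5→φ1] = [36, 15]
r2 m[X5→φ3] = [36, 24]
r2 m[X15→φ1] = [1, 1]
r2 m[X6→φ0] = [9, 6]
r2 m[X6→φ2] = [2, 6]
r3 m[φ0→X5] = [36, 18]
r3 m[φ0→X6] = [80, 216]
r3 m[φ1→X5] = [6, 8]
r3 m[φ1→X15] = [216, 216]
r3 m[φ2→X6] = [9, 6]
r3 m[φ3→X5] = [6, 5]
r3 m[X5→φ0] = [36, 40]
r3 m[X5→φ1] = [36, 15]
r3 m[X5→φ3] = [36, 24]
r3 m[X15→φ1] = [1, 1]
r3 m[X6→φ0] = [9, 6]
r3 m[X6→φ2] = [2, 6]
r4 m[φ0→X5] = [36, 18]
r4 m[φ0→X6] = [80, 216]
r4 m[φ1→X5] = [6, 8]
r4 m[φ1→X15] = [216, 216]
r4 m[φ2→X6] = [9, 6]
r4 m[φ3→X5] = [6, 5]
r4 m[X5→φ0] = [36, 40]
r4 m[X5→φ1] = [216, 90]
r4 m[X5→φ3] = [216, 144]
r4 m[X15→φ1] = [1, 1]
r4 m[X6→φ0] = [9, 6]
r4 m[X6→φ2] = [80, 216]
r5 m[φ0→X5] = [36, 18]
r5 m[φ0→X6] = [80, 216]
r5 m[φ1→X5] = [6, 8]
r5 m[φ1→X15] = [1296, 1296]
r5 m[φ2→X6] = [9, 6]
r5 m[φ3→X5] = [6, 5]
r5 m[X5→φ0] = [36, 40]
r5 m[X5→φ1] = [216, 90]
r5 m[X5→φ3] = [216, 144]
r5 m[X15→φ1] = [1, 1]
r5 m[X6→φ0] = [9, 6]
r5 m[X6→φ2] = [80, 216]
r6 m[φ0→X5] = [36, 18]
r6 m[φ0→X6] = [80, 216]
r6 m[φ1→X5] = [6, 8]
r6 m[φ1→X15] = [1296, 1296]
r6 m[φ2→X6] = [9, 6]
r6 m[φ3→X5] = [6, 5]
r6 m[X5→φ0] = [36, 40]
r6 m[X5→φ1] = [216, 90]
r6 m[X5→φ3] = [216, 144]
r6 m[X15→φ1] = [1, 1]
r6 m[X6→φ0] = [9, 6]
r6 m[X6→φ2] = [80, 216]
fixed point reached at round 6
traceback from X5: (X5=0, X15=0, X6=1), score=1296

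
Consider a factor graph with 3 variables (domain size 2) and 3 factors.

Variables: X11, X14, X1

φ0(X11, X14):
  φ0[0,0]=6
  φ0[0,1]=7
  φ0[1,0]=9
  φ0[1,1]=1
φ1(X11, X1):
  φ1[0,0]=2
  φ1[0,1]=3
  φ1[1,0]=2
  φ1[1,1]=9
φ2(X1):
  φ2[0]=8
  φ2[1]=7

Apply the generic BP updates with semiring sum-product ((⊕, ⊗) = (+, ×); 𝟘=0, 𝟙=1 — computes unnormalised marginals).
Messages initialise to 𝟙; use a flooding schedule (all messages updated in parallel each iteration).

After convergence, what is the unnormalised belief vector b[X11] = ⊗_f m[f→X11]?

init: all messages = 𝟙 over 2 values
r1 m[φ0→X11] = [13, 10]
r1 m[φ0→X14] = [15, 8]
r1 m[φ1→X11] = [5, 11]
r1 m[φ1→X1] = [4, 12]
r1 m[φ2→X1] = [8, 7]
r1 m[X11→φ0] = [1, 1]
r1 m[X11→φ1] = [1, 1]
r1 m[X14→φ0] = [1, 1]
r1 m[X1→φ1] = [1, 1]
r1 m[X1→φ2] = [1, 1]
r2 m[φ0→X11] = [13, 10]
r2 m[φ0→X14] = [15, 8]
r2 m[φ1→X11] = [5, 11]
r2 m[φ1→X1] = [4, 12]
r2 m[φ2→X1] = [8, 7]
r2 m[X11→φ0] = [5, 11]
r2 m[X11→φ1] = [13, 10]
r2 m[X14→φ0] = [1, 1]
r2 m[X1→φ1] = [8, 7]
r2 m[X1→φ2] = [4, 12]
r3 m[φ0→X11] = [13, 10]
r3 m[φ0→X14] = [129, 46]
r3 m[φ1→X11] = [37, 79]
r3 m[φ1→X1] = [46, 129]
r3 m[φ2→X1] = [8, 7]
r3 m[X11→φ0] = [5, 11]
r3 m[X11→φ1] = [13, 10]
r3 m[X14→φ0] = [1, 1]
r3 m[X1→φ1] = [8, 7]
r3 m[X1→φ2] = [4, 12]
r4 m[φ0→X11] = [13, 10]
r4 m[φ0→X14] = [129, 46]
r4 m[φ1→X11] = [37, 79]
r4 m[φ1→X1] = [46, 129]
r4 m[φ2→X1] = [8, 7]
r4 m[X11→φ0] = [37, 79]
r4 m[X11→φ1] = [13, 10]
r4 m[X14→φ0] = [1, 1]
r4 m[X1→φ1] = [8, 7]
r4 m[X1→φ2] = [46, 129]
r5 m[φ0→X11] = [13, 10]
r5 m[φ0→X14] = [933, 338]
r5 m[φ1→X11] = [37, 79]
r5 m[φ1→X1] = [46, 129]
r5 m[φ2→X1] = [8, 7]
r5 m[X11→φ0] = [37, 79]
r5 m[X11→φ1] = [13, 10]
r5 m[X14→φ0] = [1, 1]
r5 m[X1→φ1] = [8, 7]
r5 m[X1→φ2] = [46, 129]
r6 m[φ0→X11] = [13, 10]
r6 m[φ0→X14] = [933, 338]
r6 m[φ1→X11] = [37, 79]
r6 m[φ1→X1] = [46, 129]
r6 m[φ2→X1] = [8, 7]
r6 m[X11→φ0] = [37, 79]
r6 m[X11→φ1] = [13, 10]
r6 m[X14→φ0] = [1, 1]
r6 m[X1→φ1] = [8, 7]
r6 m[X1→φ2] = [46, 129]
fixed point reached at round 6
b[X11] = ⊗ incoming = [481, 790]

b[X11] = [481, 790]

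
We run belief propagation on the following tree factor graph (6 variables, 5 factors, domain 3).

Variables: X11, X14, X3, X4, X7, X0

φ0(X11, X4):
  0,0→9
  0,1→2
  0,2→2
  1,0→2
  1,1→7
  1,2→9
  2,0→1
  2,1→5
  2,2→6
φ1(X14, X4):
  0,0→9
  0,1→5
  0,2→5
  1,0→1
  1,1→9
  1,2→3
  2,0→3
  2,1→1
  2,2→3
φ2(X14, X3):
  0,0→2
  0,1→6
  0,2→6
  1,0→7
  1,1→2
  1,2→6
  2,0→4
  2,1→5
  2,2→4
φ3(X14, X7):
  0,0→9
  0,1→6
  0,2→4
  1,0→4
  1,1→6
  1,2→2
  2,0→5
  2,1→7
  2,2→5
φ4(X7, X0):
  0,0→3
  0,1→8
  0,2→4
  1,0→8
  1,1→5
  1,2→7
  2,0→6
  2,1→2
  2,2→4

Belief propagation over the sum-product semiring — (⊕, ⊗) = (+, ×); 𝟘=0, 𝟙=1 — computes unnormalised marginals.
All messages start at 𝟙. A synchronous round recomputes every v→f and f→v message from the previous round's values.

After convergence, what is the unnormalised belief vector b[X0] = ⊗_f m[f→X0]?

init: all messages = 𝟙 over 3 values
r1 m[φ0→X11] = [13, 18, 12]
r1 m[φ0→X4] = [12, 14, 17]
r1 m[φ1→X14] = [19, 13, 7]
r1 m[φ1→X4] = [13, 15, 11]
r1 m[φ2→X14] = [14, 15, 13]
r1 m[φ2→X3] = [13, 13, 16]
r1 m[φ3→X14] = [19, 12, 17]
r1 m[φ3→X7] = [18, 19, 11]
r1 m[φ4→X7] = [15, 20, 12]
r1 m[φ4→X0] = [17, 15, 15]
r1 m[X11→φ0] = [1, 1, 1]
r1 m[X14→φ1] = [1, 1, 1]
r1 m[X14→φ2] = [1, 1, 1]
r1 m[X14→φ3] = [1, 1, 1]
r1 m[X3→φ2] = [1, 1, 1]
r1 m[X4→φ0] = [1, 1, 1]
r1 m[X4→φ1] = [1, 1, 1]
r1 m[X7→φ3] = [1, 1, 1]
r1 m[X7→φ4] = [1, 1, 1]
r1 m[X0→φ4] = [1, 1, 1]
r2 m[φ0→X11] = [13, 18, 12]
r2 m[φ0→X4] = [12, 14, 17]
r2 m[φ1→X14] = [19, 13, 7]
r2 m[φ1→X4] = [13, 15, 11]
r2 m[φ2→X14] = [14, 15, 13]
r2 m[φ2→X3] = [13, 13, 16]
r2 m[φ3→X14] = [19, 12, 17]
r2 m[φ3→X7] = [18, 19, 11]
r2 m[φ4→X7] = [15, 20, 12]
r2 m[φ4→X0] = [17, 15, 15]
r2 m[X11→φ0] = [1, 1, 1]
r2 m[X14→φ1] = [266, 180, 221]
r2 m[X14→φ2] = [361, 156, 119]
r2 m[X14→φ3] = [266, 195, 91]
r2 m[X3→φ2] = [1, 1, 1]
r2 m[X4→φ0] = [13, 15, 11]
r2 m[X4→φ1] = [12, 14, 17]
r2 m[X7→φ3] = [15, 20, 12]
r2 m[X7→φ4] = [18, 19, 11]
r2 m[X0→φ4] = [1, 1, 1]
r3 m[φ0→X11] = [169, 230, 154]
r3 m[φ0→X4] = [12, 14, 17]
r3 m[φ1→X14] = [263, 189, 101]
r3 m[φ1→X4] = [3237, 3171, 2533]
r3 m[φ2→X14] = [14, 15, 13]
r3 m[φ2→X3] = [2290, 3073, 3578]
r3 m[φ3→X14] = [303, 204, 275]
r3 m[φ3→X7] = [3629, 3403, 1909]
r3 m[φ4→X7] = [15, 20, 12]
r3 m[φ4→X0] = [272, 261, 249]
r3 m[X11→φ0] = [1, 1, 1]
r3 m[X14→φ1] = [266, 180, 221]
r3 m[X14→φ2] = [361, 156, 119]
r3 m[X14→φ3] = [266, 195, 91]
r3 m[X3→φ2] = [1, 1, 1]
r3 m[X4→φ0] = [13, 15, 11]
r3 m[X4→φ1] = [12, 14, 17]
r3 m[X7→φ3] = [15, 20, 12]
r3 m[X7→φ4] = [18, 19, 11]
r3 m[X0→φ4] = [1, 1, 1]
r4 m[φ0→X11] = [169, 230, 154]
r4 m[φ0→X4] = [12, 14, 17]
r4 m[φ1→X14] = [263, 189, 101]
r4 m[φ1→X4] = [3237, 3171, 2533]
r4 m[φ2→X14] = [14, 15, 13]
r4 m[φ2→X3] = [2290, 3073, 3578]
r4 m[φ3→X14] = [303, 204, 275]
r4 m[φ3→X7] = [3629, 3403, 1909]
r4 m[φ4→X7] = [15, 20, 12]
r4 m[φ4→X0] = [272, 261, 249]
r4 m[X11→φ0] = [1, 1, 1]
r4 m[X14→φ1] = [4242, 3060, 3575]
r4 m[X14→φ2] = [79689, 38556, 27775]
r4 m[X14→φ3] = [3682, 2835, 1313]
r4 m[X3→φ2] = [1, 1, 1]
r4 m[X4→φ0] = [3237, 3171, 2533]
r4 m[X4→φ1] = [12, 14, 17]
r4 m[X7→φ3] = [15, 20, 12]
r4 m[X7→φ4] = [3629, 3403, 1909]
r4 m[X0→φ4] = [1, 1, 1]
r5 m[φ0→X11] = [40541, 51468, 34290]
r5 m[φ0→X4] = [12, 14, 17]
r5 m[φ1→X14] = [263, 189, 101]
r5 m[φ1→X4] = [51963, 52325, 41115]
r5 m[φ2→X14] = [14, 15, 13]
r5 m[φ2→X3] = [540370, 694121, 820570]
r5 m[φ3→X14] = [303, 204, 275]
r5 m[φ3→X7] = [51043, 48293, 26963]
r5 m[φ4→X7] = [15, 20, 12]
r5 m[φ4→X0] = [49565, 49865, 45973]
r5 m[X11→φ0] = [1, 1, 1]
r5 m[X14→φ1] = [4242, 3060, 3575]
r5 m[X14→φ2] = [79689, 38556, 27775]
r5 m[X14→φ3] = [3682, 2835, 1313]
r5 m[X3→φ2] = [1, 1, 1]
r5 m[X4→φ0] = [3237, 3171, 2533]
r5 m[X4→φ1] = [12, 14, 17]
r5 m[X7→φ3] = [15, 20, 12]
r5 m[X7→φ4] = [3629, 3403, 1909]
r5 m[X0→φ4] = [1, 1, 1]
r6 m[φ0→X11] = [40541, 51468, 34290]
r6 m[φ0→X4] = [12, 14, 17]
r6 m[φ1→X14] = [263, 189, 101]
r6 m[φ1→X4] = [51963, 52325, 41115]
r6 m[φ2→X14] = [14, 15, 13]
r6 m[φ2→X3] = [540370, 694121, 820570]
r6 m[φ3→X14] = [303, 204, 275]
r6 m[φ3→X7] = [51043, 48293, 26963]
r6 m[φ4→X7] = [15, 20, 12]
r6 m[φ4→X0] = [49565, 49865, 45973]
r6 m[X11→φ0] = [1, 1, 1]
r6 m[X14→φ1] = [4242, 3060, 3575]
r6 m[X14→φ2] = [79689, 38556, 27775]
r6 m[X14→φ3] = [3682, 2835, 1313]
r6 m[X3→φ2] = [1, 1, 1]
r6 m[X4→φ0] = [51963, 52325, 41115]
r6 m[X4→φ1] = [12, 14, 17]
r6 m[X7→φ3] = [15, 20, 12]
r6 m[X7→φ4] = [51043, 48293, 26963]
r6 m[X0→φ4] = [1, 1, 1]
r7 m[φ0→X11] = [654547, 840236, 560278]
r7 m[φ0→X4] = [12, 14, 17]
r7 m[φ1→X14] = [263, 189, 101]
r7 m[φ1→X4] = [51963, 52325, 41115]
r7 m[φ2→X14] = [14, 15, 13]
r7 m[φ2→X3] = [540370, 694121, 820570]
r7 m[φ3→X14] = [303, 204, 275]
r7 m[φ3→X7] = [51043, 48293, 26963]
r7 m[φ4→X7] = [15, 20, 12]
r7 m[φ4→X0] = [701251, 703735, 650075]
r7 m[X11→φ0] = [1, 1, 1]
r7 m[X14→φ1] = [4242, 3060, 3575]
r7 m[X14→φ2] = [79689, 38556, 27775]
r7 m[X14→φ3] = [3682, 2835, 1313]
r7 m[X3→φ2] = [1, 1, 1]
r7 m[X4→φ0] = [51963, 52325, 41115]
r7 m[X4→φ1] = [12, 14, 17]
r7 m[X7→φ3] = [15, 20, 12]
r7 m[X7→φ4] = [51043, 48293, 26963]
r7 m[X0→φ4] = [1, 1, 1]
r8 m[φ0→X11] = [654547, 840236, 560278]
r8 m[φ0→X4] = [12, 14, 17]
r8 m[φ1→X14] = [263, 189, 101]
r8 m[φ1→X4] = [51963, 52325, 41115]
r8 m[φ2→X14] = [14, 15, 13]
r8 m[φ2→X3] = [540370, 694121, 820570]
r8 m[φ3→X14] = [303, 204, 275]
r8 m[φ3→X7] = [51043, 48293, 26963]
r8 m[φ4→X7] = [15, 20, 12]
r8 m[φ4→X0] = [701251, 703735, 650075]
r8 m[X11→φ0] = [1, 1, 1]
r8 m[X14→φ1] = [4242, 3060, 3575]
r8 m[X14→φ2] = [79689, 38556, 27775]
r8 m[X14→φ3] = [3682, 2835, 1313]
r8 m[X3→φ2] = [1, 1, 1]
r8 m[X4→φ0] = [51963, 52325, 41115]
r8 m[X4→φ1] = [12, 14, 17]
r8 m[X7→φ3] = [15, 20, 12]
r8 m[X7→φ4] = [51043, 48293, 26963]
r8 m[X0→φ4] = [1, 1, 1]
fixed point reached at round 8
b[X0] = ⊗ incoming = [701251, 703735, 650075]

b[X0] = [701251, 703735, 650075]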